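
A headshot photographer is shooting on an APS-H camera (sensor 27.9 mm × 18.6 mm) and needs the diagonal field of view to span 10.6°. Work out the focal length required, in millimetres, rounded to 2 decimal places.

180.73 mm

Sensor diagonal = √(27.9² + 18.6²) = √1124.3700 ≈ 33.5316 mm.
From α = 2·arctan(d/2f) we get f = d / (2·tan(α/2)).
With d = 33.5316 mm and α/2 = 5.3°, tan(α/2) ≈ 0.09277, so f ≈ 33.5316 / 0.18553 ≈ 180.7300 mm.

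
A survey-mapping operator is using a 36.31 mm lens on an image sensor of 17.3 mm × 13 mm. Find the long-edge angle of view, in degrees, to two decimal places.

26.80°

Angle of view α = 2·arctan(w/2f) with w = 17.3 mm and f = 36.31 mm.
w/2f = 0.23823; arctan(0.23823) ≈ 13.3996°, so α ≈ 26.7992°.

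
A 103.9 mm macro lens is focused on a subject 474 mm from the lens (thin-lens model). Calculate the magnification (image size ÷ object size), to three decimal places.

0.281×

Thin lens: 1/f = 1/dₒ + 1/dᵢ → 1/dᵢ = 1/103.9 − 1/474 = 0.0075149 mm⁻¹, so dᵢ ≈ 133.0684 mm.
Magnification m = dᵢ/dₒ = 133.0684/474 ≈ 0.28073.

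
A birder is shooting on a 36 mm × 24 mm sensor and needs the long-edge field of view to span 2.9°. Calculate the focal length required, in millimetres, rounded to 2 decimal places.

From α = 2·arctan(w/2f) we get f = w / (2·tan(α/2)).
With w = 36 mm and α/2 = 1.45°, tan(α/2) ≈ 0.02531, so f ≈ 36 / 0.05063 ≈ 711.1061 mm.

711.11 mm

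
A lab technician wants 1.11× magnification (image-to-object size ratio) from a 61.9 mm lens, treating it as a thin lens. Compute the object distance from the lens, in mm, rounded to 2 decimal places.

With m = dᵢ/dₒ and 1/f = 1/dₒ + 1/dᵢ, substituting dᵢ = m·dₒ gives 1/f = (1 + 1/m)/dₒ, hence dₒ = f·(1 + 1/m).
dₒ = 61.9 × (1 + 1/1.11) = 61.9 × 1.90090 ≈ 117.666 mm.

117.67 mm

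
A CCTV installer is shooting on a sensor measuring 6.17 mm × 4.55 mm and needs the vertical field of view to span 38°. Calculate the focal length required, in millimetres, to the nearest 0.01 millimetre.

From α = 2·arctan(h/2f) we get f = h / (2·tan(α/2)).
With h = 4.55 mm and α/2 = 19°, tan(α/2) ≈ 0.34433, so f ≈ 4.55 / 0.68866 ≈ 6.6071 mm.

6.61 mm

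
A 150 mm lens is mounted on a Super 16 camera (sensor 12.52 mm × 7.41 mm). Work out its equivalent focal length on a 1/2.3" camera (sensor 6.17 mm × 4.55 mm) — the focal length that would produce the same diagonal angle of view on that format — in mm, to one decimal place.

79.0 mm

Sensor diagonal = √(12.52² + 7.41²) = √211.6585 ≈ 14.5485 mm.
Sensor diagonal = √(6.17² + 4.55²) = √58.7714 ≈ 7.6663 mm.
Equal angle of view means equal diagonal/f ratio, so f₂ = f₁ · (diagonal₂/diagonal₁) = 150 × 7.6663/14.5485.
f₂ = 150 × 0.52694 ≈ 79.042 mm.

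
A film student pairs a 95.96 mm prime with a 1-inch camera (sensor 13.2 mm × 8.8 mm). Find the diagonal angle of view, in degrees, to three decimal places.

Sensor diagonal = √(13.2² + 8.8²) = √251.6800 ≈ 15.8644 mm.
Angle of view α = 2·arctan(d/2f) with d = 15.8644 mm and f = 95.96 mm.
d/2f = 0.08266; arctan(0.08266) ≈ 4.7254°, so α ≈ 9.4508°.

9.451°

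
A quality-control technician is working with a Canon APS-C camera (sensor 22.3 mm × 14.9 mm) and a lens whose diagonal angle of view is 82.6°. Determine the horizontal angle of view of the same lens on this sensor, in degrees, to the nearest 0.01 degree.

72.29°

Sensor diagonal = √(22.3² + 14.9²) = √719.3000 ≈ 26.8198 mm.
From the diagonal AOV: f = 26.8198 / (2·tan(41.3°)) = 26.8198 / 1.75704 ≈ 15.2642 mm.
Horizontal AOV = 2·arctan(22.3 / (2 × 15.2642)) = 2·arctan(0.73047) ≈ 72.2940°.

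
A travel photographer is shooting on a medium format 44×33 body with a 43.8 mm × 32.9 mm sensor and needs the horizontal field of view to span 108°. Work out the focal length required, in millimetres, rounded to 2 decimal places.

From α = 2·arctan(w/2f) we get f = w / (2·tan(α/2)).
With w = 43.8 mm and α/2 = 54°, tan(α/2) ≈ 1.37638, so f ≈ 43.8 / 2.75276 ≈ 15.9113 mm.

15.91 mm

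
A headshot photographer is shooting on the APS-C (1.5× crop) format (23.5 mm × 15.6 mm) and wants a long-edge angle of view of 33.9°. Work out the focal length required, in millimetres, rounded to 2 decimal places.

38.55 mm

From α = 2·arctan(w/2f) we get f = w / (2·tan(α/2)).
With w = 23.5 mm and α/2 = 16.95°, tan(α/2) ≈ 0.30478, so f ≈ 23.5 / 0.60955 ≈ 38.5528 mm.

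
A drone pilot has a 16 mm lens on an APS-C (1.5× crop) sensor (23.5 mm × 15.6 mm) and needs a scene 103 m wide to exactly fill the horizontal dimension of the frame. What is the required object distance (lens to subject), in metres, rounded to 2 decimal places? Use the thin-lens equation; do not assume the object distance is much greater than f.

W: 103 m = 103000 mm.
Magnification m = w/W = dᵢ/dₒ; combined with 1/f = 1/dₒ + 1/dᵢ this gives dₒ = f·(1 + W/w).
dₒ = 16 mm × (1 + 103000/23.5) = 16 × 4383.9787 ≈ 70143.660 mm = 70.1437 m.

70.14 m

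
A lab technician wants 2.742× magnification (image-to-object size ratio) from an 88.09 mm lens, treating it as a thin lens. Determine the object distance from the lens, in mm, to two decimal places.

With m = dᵢ/dₒ and 1/f = 1/dₒ + 1/dᵢ, substituting dᵢ = m·dₒ gives 1/f = (1 + 1/m)/dₒ, hence dₒ = f·(1 + 1/m).
dₒ = 88.09 × (1 + 1/2.742) = 88.09 × 1.36470 ≈ 120.216 mm.

120.22 mm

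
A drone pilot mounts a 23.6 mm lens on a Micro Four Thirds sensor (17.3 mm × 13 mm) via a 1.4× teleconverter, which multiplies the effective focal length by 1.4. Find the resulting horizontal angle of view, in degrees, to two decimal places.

29.34°

Effective focal length f = 23.6 × 1.4 = 33.04 mm.
α = 2·arctan(17.3 / (2 × 33.04)) = 2·arctan(0.26180) ≈ 29.3420°.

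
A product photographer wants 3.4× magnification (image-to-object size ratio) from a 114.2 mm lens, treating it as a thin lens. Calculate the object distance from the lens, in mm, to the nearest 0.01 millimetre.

147.79 mm

With m = dᵢ/dₒ and 1/f = 1/dₒ + 1/dᵢ, substituting dᵢ = m·dₒ gives 1/f = (1 + 1/m)/dₒ, hence dₒ = f·(1 + 1/m).
dₒ = 114.2 × (1 + 1/3.4) = 114.2 × 1.29412 ≈ 147.788 mm.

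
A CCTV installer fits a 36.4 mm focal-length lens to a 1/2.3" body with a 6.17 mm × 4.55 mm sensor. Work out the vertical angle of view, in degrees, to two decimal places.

Angle of view α = 2·arctan(h/2f) with h = 4.55 mm and f = 36.4 mm.
h/2f = 0.06250; arctan(0.06250) ≈ 3.5763°, so α ≈ 7.1527°.

7.15°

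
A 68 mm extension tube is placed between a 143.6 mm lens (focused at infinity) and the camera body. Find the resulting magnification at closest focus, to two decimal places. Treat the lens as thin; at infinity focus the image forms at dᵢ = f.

The tube moves the image plane from f to f + e, so dᵢ = 143.6 + 68 = 211.6 mm. Focus is achieved when 1/f = 1/dₒ + 1/dᵢ, giving dₒ = 1/(1/f − 1/(f+e)).
Magnification m = dᵢ/dₒ = (f+e)·(1/f − 1/(f+e)) = e/f = 68/143.6 ≈ 0.4735.

0.47×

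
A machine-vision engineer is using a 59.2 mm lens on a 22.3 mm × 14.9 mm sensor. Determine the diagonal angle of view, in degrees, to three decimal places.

25.526°

Sensor diagonal = √(22.3² + 14.9²) = √719.3000 ≈ 26.8198 mm.
Angle of view α = 2·arctan(d/2f) with d = 26.8198 mm and f = 59.2 mm.
d/2f = 0.22652; arctan(0.22652) ≈ 12.7632°, so α ≈ 25.5263°.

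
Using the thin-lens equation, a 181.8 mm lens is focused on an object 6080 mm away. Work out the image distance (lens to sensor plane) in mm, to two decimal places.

187.40 mm

1/dᵢ = 1/f − 1/dₒ = 1/181.8 − 1/6080 = 0.0053361 mm⁻¹.
dᵢ = 1/0.0053361 ≈ 187.4036 mm.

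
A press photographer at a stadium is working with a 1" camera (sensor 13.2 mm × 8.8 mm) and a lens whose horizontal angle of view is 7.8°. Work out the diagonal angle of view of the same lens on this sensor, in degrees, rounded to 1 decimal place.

9.4°

From the horizontal AOV: f = 13.2 / (2·tan(3.9°)) = 13.2 / 0.13635 ≈ 96.8123 mm.
Sensor diagonal = √(13.2² + 8.8²) = √251.6800 ≈ 15.8644 mm.
Diagonal AOV = 2·arctan(15.8644 / (2 × 96.8123)) = 2·arctan(0.08193) ≈ 9.3680°.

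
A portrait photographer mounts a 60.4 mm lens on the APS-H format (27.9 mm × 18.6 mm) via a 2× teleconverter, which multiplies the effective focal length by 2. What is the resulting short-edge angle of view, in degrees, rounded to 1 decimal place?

8.8°

Effective focal length f = 60.4 × 2 = 120.8 mm.
α = 2·arctan(18.6 / (2 × 120.8)) = 2·arctan(0.07699) ≈ 8.8047°.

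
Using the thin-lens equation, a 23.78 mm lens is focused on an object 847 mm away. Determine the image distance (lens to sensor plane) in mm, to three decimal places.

1/dᵢ = 1/f − 1/dₒ = 1/23.78 − 1/847 = 0.0408715 mm⁻¹.
dᵢ = 1/0.0408715 ≈ 24.4669 mm.

24.467 mm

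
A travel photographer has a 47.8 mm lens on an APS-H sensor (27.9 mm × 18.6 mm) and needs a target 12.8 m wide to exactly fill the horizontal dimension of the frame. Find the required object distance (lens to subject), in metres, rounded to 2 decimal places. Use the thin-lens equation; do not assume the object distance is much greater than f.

W: 12.8 m = 12800 mm.
Magnification m = w/W = dᵢ/dₒ; combined with 1/f = 1/dₒ + 1/dᵢ this gives dₒ = f·(1 + W/w).
dₒ = 47.8 mm × (1 + 12800/27.9) = 47.8 × 459.7814 ≈ 21977.549 mm = 21.9775 m.

21.98 m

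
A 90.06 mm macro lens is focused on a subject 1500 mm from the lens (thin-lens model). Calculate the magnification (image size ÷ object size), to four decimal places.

0.0639×

Thin lens: 1/f = 1/dₒ + 1/dᵢ → 1/dᵢ = 1/90.06 − 1/1500 = 0.0104370 mm⁻¹, so dᵢ ≈ 95.8126 mm.
Magnification m = dᵢ/dₒ = 95.8126/1500 ≈ 0.06388.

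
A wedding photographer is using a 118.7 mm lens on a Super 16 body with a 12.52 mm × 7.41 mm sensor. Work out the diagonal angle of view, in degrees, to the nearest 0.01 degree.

7.01°

Sensor diagonal = √(12.52² + 7.41²) = √211.6585 ≈ 14.5485 mm.
Angle of view α = 2·arctan(d/2f) with d = 14.5485 mm and f = 118.7 mm.
d/2f = 0.06128; arctan(0.06128) ≈ 3.5068°, so α ≈ 7.0137°.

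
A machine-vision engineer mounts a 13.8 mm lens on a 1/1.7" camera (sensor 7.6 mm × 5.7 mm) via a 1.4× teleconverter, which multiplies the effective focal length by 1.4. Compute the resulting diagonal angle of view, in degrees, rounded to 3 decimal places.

27.625°

Effective focal length f = 13.8 × 1.4 = 19.32 mm.
Sensor diagonal = √(7.6² + 5.7²) = √90.2500 ≈ 9.5000 mm.
α = 2·arctan(9.500 / (2 × 19.32)) = 2·arctan(0.24586) ≈ 27.6255°.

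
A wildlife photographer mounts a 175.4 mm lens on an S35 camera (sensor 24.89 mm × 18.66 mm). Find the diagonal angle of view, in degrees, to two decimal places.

Sensor diagonal = √(24.89² + 18.66²) = √967.7077 ≈ 31.1080 mm.
Angle of view α = 2·arctan(d/2f) with d = 31.1080 mm and f = 175.4 mm.
d/2f = 0.08868; arctan(0.08868) ≈ 5.0676°, so α ≈ 10.1352°.

10.14°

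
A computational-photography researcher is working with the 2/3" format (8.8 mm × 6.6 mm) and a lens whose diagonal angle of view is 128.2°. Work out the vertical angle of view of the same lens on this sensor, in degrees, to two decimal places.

102.03°

Sensor diagonal = √(8.8² + 6.6²) = √121.0000 ≈ 11.0000 mm.
From the diagonal AOV: f = 11.0000 / (2·tan(64.1°)) = 11.0000 / 4.11884 ≈ 2.6707 mm.
Vertical AOV = 2·arctan(6.6 / (2 × 2.6707)) = 2·arctan(1.23565) ≈ 102.0342°.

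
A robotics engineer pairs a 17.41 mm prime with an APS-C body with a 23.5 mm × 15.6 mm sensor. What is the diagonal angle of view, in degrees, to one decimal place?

Sensor diagonal = √(23.5² + 15.6²) = √795.6100 ≈ 28.2066 mm.
Angle of view α = 2·arctan(d/2f) with d = 28.2066 mm and f = 17.41 mm.
d/2f = 0.81007; arctan(0.81007) ≈ 39.0098°, so α ≈ 78.0196°.

78.0°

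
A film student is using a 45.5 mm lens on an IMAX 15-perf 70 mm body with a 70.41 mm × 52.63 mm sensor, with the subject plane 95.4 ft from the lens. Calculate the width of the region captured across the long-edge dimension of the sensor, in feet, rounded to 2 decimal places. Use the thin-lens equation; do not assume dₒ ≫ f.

dₒ: 95.4 ft × 304.8 mm/ft = 29077.92 mm.
Similar triangles through the lens centre give W/dₒ = w/dᵢ; with 1/f = 1/dₒ + 1/dᵢ this gives W = w·(dₒ − f)/f.
W = 70.41 mm × (29077.9 − 45.5) / 45.5 = 70.41 × 638.0751 ≈ 44926.871 mm = 44926.871/304.8 ft = 147.398 ft.

147.40 ft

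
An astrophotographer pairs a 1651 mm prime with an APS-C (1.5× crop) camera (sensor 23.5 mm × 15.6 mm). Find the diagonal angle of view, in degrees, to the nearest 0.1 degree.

1.0°

Sensor diagonal = √(23.5² + 15.6²) = √795.6100 ≈ 28.2066 mm.
Angle of view α = 2·arctan(d/2f) with d = 28.2066 mm and f = 1651 mm.
d/2f = 0.00854; arctan(0.00854) ≈ 0.4894°, so α ≈ 0.9788°.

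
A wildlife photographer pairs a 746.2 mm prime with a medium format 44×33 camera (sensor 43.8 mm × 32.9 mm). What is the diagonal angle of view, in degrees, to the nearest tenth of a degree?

Sensor diagonal = √(43.8² + 32.9²) = √3000.8500 ≈ 54.7800 mm.
Angle of view α = 2·arctan(d/2f) with d = 54.7800 mm and f = 746.2 mm.
d/2f = 0.03671; arctan(0.03671) ≈ 2.1022°, so α ≈ 4.2043°.

4.2°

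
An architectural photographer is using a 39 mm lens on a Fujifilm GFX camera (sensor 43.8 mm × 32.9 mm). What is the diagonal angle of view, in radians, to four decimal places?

1.2245 rad

Sensor diagonal = √(43.8² + 32.9²) = √3000.8500 ≈ 54.7800 mm.
Angle of view α = 2·arctan(d/2f) with d = 54.7800 mm and f = 39 mm.
d/2f = 0.70231; arctan(0.70231) ≈ 0.6123 rad, so α ≈ 1.2245 rad.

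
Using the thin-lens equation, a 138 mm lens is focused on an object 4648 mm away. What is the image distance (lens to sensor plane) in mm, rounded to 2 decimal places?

1/dᵢ = 1/f − 1/dₒ = 1/138 − 1/4648 = 0.0070312 mm⁻¹.
dᵢ = 1/0.0070312 ≈ 142.2226 mm.

142.22 mm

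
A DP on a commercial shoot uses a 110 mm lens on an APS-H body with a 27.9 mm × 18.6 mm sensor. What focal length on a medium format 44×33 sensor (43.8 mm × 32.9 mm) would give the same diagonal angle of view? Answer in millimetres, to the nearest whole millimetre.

Sensor diagonal = √(27.9² + 18.6²) = √1124.3700 ≈ 33.5316 mm.
Sensor diagonal = √(43.8² + 32.9²) = √3000.8500 ≈ 54.7800 mm.
Equal angle of view means equal diagonal/f ratio, so f₂ = f₁ · (diagonal₂/diagonal₁) = 110 × 54.7800/33.5316.
f₂ = 110 × 1.63368 ≈ 179.705 mm.

180 mm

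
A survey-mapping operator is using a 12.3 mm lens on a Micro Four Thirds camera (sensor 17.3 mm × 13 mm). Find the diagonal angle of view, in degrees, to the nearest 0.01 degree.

82.67°

Sensor diagonal = √(17.3² + 13²) = √468.2900 ≈ 21.6400 mm.
Angle of view α = 2·arctan(d/2f) with d = 21.6400 mm and f = 12.3 mm.
d/2f = 0.87968; arctan(0.87968) ≈ 41.3373°, so α ≈ 82.6746°.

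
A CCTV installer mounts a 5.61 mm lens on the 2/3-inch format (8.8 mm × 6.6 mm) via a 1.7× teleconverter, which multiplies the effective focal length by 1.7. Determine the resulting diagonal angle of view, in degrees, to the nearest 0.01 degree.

Effective focal length f = 5.61 × 1.7 = 9.537 mm.
Sensor diagonal = √(8.8² + 6.6²) = √121.0000 ≈ 11.0000 mm.
α = 2·arctan(11.000 / (2 × 9.537)) = 2·arctan(0.57670) ≈ 59.9442°.

59.94°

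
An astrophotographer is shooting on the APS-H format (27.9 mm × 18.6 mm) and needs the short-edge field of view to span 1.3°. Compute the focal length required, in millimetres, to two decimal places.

From α = 2·arctan(h/2f) we get f = h / (2·tan(α/2)).
With h = 18.6 mm and α/2 = 0.65°, tan(α/2) ≈ 0.01135, so f ≈ 18.6 / 0.02269 ≈ 819.7352 mm.

819.74 mm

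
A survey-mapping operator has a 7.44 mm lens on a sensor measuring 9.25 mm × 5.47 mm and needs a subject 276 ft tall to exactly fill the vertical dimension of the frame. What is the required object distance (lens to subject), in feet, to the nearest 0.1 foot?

W: 276 ft × 304.8 mm/ft = 84124.80 mm.
Magnification m = h/W = dᵢ/dₒ; combined with 1/f = 1/dₒ + 1/dᵢ this gives dₒ = f·(1 + W/h).
dₒ = 7.44 mm × (1 + 84124.8/5.47) = 7.44 × 15380.3048 ≈ 114429.468 mm = 114429.468/304.8 ft = 375.425 ft.

375.4 ft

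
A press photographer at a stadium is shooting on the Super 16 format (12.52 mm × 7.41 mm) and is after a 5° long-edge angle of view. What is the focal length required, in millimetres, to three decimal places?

From α = 2·arctan(w/2f) we get f = w / (2·tan(α/2)).
With w = 12.52 mm and α/2 = 2.5°, tan(α/2) ≈ 0.04366, so f ≈ 12.52 / 0.08732 ≈ 143.3776 mm.

143.378 mm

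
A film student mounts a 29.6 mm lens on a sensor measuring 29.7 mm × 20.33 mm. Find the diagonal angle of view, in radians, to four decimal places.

Sensor diagonal = √(29.7² + 20.33²) = √1295.3989 ≈ 35.9917 mm.
Angle of view α = 2·arctan(d/2f) with d = 35.9917 mm and f = 29.6 mm.
d/2f = 0.60797; arctan(0.60797) ≈ 0.5463 rad, so α ≈ 1.0925 rad.

1.0925 rad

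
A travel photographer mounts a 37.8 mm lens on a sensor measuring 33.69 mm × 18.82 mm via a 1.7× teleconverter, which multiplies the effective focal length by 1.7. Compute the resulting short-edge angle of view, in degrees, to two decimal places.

Effective focal length f = 37.8 × 1.7 = 64.26 mm.
α = 2·arctan(18.82 / (2 × 64.26)) = 2·arctan(0.14644) ≈ 16.6619°.

16.66°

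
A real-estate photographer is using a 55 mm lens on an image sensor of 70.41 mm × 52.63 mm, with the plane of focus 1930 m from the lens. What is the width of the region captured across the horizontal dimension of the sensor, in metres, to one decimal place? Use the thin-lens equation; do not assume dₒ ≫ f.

2470.7 m

dₒ: 1930 m = 1.93e+06 mm.
Similar triangles through the lens centre give W/dₒ = w/dᵢ; with 1/f = 1/dₒ + 1/dᵢ this gives W = w·(dₒ − f)/f.
W = 70.41 mm × (1.93e+06 − 55) / 55 = 70.41 × 35089.9091 ≈ 2470680.499 mm = 2470.68 m.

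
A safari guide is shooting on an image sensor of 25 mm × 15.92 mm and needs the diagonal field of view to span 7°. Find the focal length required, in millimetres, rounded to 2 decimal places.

242.29 mm

Sensor diagonal = √(25² + 15.92²) = √878.4464 ≈ 29.6386 mm.
From α = 2·arctan(d/2f) we get f = d / (2·tan(α/2)).
With d = 29.6386 mm and α/2 = 3.5°, tan(α/2) ≈ 0.06116, so f ≈ 29.6386 / 0.12233 ≈ 242.2934 mm.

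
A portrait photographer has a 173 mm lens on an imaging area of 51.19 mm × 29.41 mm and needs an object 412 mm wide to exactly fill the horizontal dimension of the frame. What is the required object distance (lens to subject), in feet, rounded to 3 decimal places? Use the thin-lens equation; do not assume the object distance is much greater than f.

5.136 ft

Magnification m = w/W = dᵢ/dₒ; combined with 1/f = 1/dₒ + 1/dᵢ this gives dₒ = f·(1 + W/w).
dₒ = 173 mm × (1 + 412/51.19) = 173 × 9.0484 ≈ 1565.381 mm = 1565.381/304.8 ft = 5.13577 ft.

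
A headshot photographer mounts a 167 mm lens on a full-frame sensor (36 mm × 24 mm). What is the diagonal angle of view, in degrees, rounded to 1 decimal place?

Sensor diagonal = √(36² + 24²) = √1872.0000 ≈ 43.2666 mm.
Angle of view α = 2·arctan(d/2f) with d = 43.2666 mm and f = 167 mm.
d/2f = 0.12954; arctan(0.12954) ≈ 7.3810°, so α ≈ 14.7621°.

14.8°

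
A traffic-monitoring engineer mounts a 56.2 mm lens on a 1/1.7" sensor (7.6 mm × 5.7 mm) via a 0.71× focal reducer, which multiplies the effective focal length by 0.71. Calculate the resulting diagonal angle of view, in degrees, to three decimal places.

Effective focal length f = 56.2 × 0.71 = 39.902 mm.
Sensor diagonal = √(7.6² + 5.7²) = √90.2500 ≈ 9.5000 mm.
α = 2·arctan(9.500 / (2 × 39.902)) = 2·arctan(0.11904) ≈ 13.5773°.

13.577°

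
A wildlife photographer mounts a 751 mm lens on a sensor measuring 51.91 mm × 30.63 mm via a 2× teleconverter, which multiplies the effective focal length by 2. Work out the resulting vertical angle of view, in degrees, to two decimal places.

1.17°

Effective focal length f = 751 × 2 = 1502 mm.
α = 2·arctan(30.63 / (2 × 1502)) = 2·arctan(0.01020) ≈ 1.1684°.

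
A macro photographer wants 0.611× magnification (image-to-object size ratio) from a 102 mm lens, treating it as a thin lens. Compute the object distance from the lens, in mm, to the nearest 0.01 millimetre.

With m = dᵢ/dₒ and 1/f = 1/dₒ + 1/dᵢ, substituting dᵢ = m·dₒ gives 1/f = (1 + 1/m)/dₒ, hence dₒ = f·(1 + 1/m).
dₒ = 102 × (1 + 1/0.611) = 102 × 2.63666 ≈ 268.939 mm.

268.94 mm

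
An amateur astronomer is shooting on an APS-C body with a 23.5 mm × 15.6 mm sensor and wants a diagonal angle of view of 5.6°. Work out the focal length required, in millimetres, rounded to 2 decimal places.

Sensor diagonal = √(23.5² + 15.6²) = √795.6100 ≈ 28.2066 mm.
From α = 2·arctan(d/2f) we get f = d / (2·tan(α/2)).
With d = 28.2066 mm and α/2 = 2.8°, tan(α/2) ≈ 0.04891, so f ≈ 28.2066 / 0.09782 ≈ 288.3625 mm.

288.36 mm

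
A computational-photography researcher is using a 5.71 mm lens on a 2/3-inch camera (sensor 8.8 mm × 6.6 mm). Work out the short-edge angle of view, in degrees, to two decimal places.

Angle of view α = 2·arctan(h/2f) with h = 6.6 mm and f = 5.71 mm.
h/2f = 0.57793; arctan(0.57793) ≈ 30.0251°, so α ≈ 60.0501°.

60.05°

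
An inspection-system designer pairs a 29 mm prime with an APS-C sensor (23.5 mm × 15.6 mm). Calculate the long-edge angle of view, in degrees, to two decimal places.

Angle of view α = 2·arctan(w/2f) with w = 23.5 mm and f = 29 mm.
w/2f = 0.40517; arctan(0.40517) ≈ 22.0564°, so α ≈ 44.1129°.

44.11°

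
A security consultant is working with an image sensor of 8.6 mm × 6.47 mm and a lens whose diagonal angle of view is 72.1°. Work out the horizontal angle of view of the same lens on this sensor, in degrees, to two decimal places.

Sensor diagonal = √(8.6² + 6.47²) = √115.8209 ≈ 10.7620 mm.
From the diagonal AOV: f = 10.7620 / (2·tan(36.05°)) = 10.7620 / 1.45575 ≈ 7.3927 mm.
Horizontal AOV = 2·arctan(8.6 / (2 × 7.3927)) = 2·arctan(0.58165) ≈ 60.3690°.

60.37°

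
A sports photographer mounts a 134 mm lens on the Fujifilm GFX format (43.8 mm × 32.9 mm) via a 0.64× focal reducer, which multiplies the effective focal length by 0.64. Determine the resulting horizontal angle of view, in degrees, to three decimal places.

28.650°

Effective focal length f = 134 × 0.64 = 85.76 mm.
α = 2·arctan(43.8 / (2 × 85.76)) = 2·arctan(0.25536) ≈ 28.6502°.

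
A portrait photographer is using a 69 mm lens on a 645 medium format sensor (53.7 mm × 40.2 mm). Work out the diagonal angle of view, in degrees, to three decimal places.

Sensor diagonal = √(53.7² + 40.2²) = √4499.7300 ≈ 67.0800 mm.
Angle of view α = 2·arctan(d/2f) with d = 67.0800 mm and f = 69 mm.
d/2f = 0.48609; arctan(0.48609) ≈ 25.9238°, so α ≈ 51.8476°.

51.848°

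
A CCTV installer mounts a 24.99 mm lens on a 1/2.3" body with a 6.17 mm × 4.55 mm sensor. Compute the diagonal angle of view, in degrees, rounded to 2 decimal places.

17.44°

Sensor diagonal = √(6.17² + 4.55²) = √58.7714 ≈ 7.6663 mm.
Angle of view α = 2·arctan(d/2f) with d = 7.6663 mm and f = 24.99 mm.
d/2f = 0.15339; arctan(0.15339) ≈ 8.7204°, so α ≈ 17.4409°.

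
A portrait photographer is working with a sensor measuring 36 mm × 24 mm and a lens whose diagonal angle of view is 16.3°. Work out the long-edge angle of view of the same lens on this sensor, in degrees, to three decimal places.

13.591°

Sensor diagonal = √(36² + 24²) = √1872.0000 ≈ 43.2666 mm.
From the diagonal AOV: f = 43.2666 / (2·tan(8.15°)) = 43.2666 / 0.28642 ≈ 151.0584 mm.
Long-edge AOV = 2·arctan(36 / (2 × 151.0584)) = 2·arctan(0.11916) ≈ 13.5906°.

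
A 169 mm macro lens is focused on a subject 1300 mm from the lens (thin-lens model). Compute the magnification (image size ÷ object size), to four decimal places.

Thin lens: 1/f = 1/dₒ + 1/dᵢ → 1/dᵢ = 1/169 − 1/1300 = 0.0051479 mm⁻¹, so dᵢ ≈ 194.2529 mm.
Magnification m = dᵢ/dₒ = 194.2529/1300 ≈ 0.14943.

0.1494×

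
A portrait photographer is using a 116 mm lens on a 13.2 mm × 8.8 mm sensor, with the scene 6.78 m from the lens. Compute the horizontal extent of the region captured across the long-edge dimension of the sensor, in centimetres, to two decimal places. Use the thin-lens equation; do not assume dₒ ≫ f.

dₒ: 6.78 m = 6780 mm.
Similar triangles through the lens centre give W/dₒ = w/dᵢ; with 1/f = 1/dₒ + 1/dᵢ this gives W = w·(dₒ − f)/f.
W = 13.2 mm × (6780 − 116) / 116 = 13.2 × 57.4483 ≈ 758.317 mm = 75.8317 cm.

75.83 cm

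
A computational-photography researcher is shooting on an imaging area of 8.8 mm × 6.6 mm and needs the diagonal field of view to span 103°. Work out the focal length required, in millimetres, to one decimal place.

4.4 mm

Sensor diagonal = √(8.8² + 6.6²) = √121.0000 ≈ 11.0000 mm.
From α = 2·arctan(d/2f) we get f = d / (2·tan(α/2)).
With d = 11.0000 mm and α/2 = 51.5°, tan(α/2) ≈ 1.25717, so f ≈ 11.0000 / 2.51434 ≈ 4.3749 mm.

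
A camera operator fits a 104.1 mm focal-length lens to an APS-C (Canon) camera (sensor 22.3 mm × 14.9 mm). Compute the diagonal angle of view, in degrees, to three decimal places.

14.681°

Sensor diagonal = √(22.3² + 14.9²) = √719.3000 ≈ 26.8198 mm.
Angle of view α = 2·arctan(d/2f) with d = 26.8198 mm and f = 104.1 mm.
d/2f = 0.12882; arctan(0.12882) ≈ 7.3403°, so α ≈ 14.6805°.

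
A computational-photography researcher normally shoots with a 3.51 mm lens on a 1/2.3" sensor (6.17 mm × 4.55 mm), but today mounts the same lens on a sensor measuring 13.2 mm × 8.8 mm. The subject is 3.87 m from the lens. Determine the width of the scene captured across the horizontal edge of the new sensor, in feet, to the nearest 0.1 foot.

47.7 ft

The focal length stays 3.51 mm; the relevant sensor dimension is now w = 13.2 mm. Object distance dₒ = 3.87 m = 3870 mm.
Thin-lens field width W = w·(dₒ − f)/f = 13.2 × (3870 − 3.51)/3.51 ≈ 14540.646 mm = 14540.646/304.8 ft = 47.7055 ft.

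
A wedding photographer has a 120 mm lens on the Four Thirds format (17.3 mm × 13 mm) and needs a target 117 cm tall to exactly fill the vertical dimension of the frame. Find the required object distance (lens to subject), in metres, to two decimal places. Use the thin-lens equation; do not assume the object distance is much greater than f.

10.92 m

W: 117 cm = 1170 mm.
Magnification m = h/W = dᵢ/dₒ; combined with 1/f = 1/dₒ + 1/dᵢ this gives dₒ = f·(1 + W/h).
dₒ = 120 mm × (1 + 1170/13) = 120 × 91.0000 ≈ 10920.000 mm = 10.92 m.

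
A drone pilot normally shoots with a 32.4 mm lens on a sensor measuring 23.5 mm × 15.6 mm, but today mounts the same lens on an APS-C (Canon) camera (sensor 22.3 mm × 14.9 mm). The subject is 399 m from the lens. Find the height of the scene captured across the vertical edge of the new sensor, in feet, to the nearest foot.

The focal length stays 32.4 mm; the relevant sensor dimension is now h = 14.9 mm. Object distance dₒ = 399 m = 399000 mm.
Thin-lens field height W = h·(dₒ − f)/f = 14.9 × (399000 − 32.4)/32.4 ≈ 183475.841 mm = 183475.841/304.8 ft = 601.955 ft.

602 ft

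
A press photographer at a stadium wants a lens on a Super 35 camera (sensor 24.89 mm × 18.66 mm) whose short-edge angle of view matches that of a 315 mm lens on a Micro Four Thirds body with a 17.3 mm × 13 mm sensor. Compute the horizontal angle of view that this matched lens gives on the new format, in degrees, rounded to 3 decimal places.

3.153°

Equal short-edge AOV ⇒ f₂ = f₁ · 18.66/13 = 315 × 1.43538 ≈ 452.1462 mm.
Horizontal AOV on the new format = 2·arctan(24.89 / (2 × 452.1462)) = 2·arctan(0.02752) ≈ 3.1533°.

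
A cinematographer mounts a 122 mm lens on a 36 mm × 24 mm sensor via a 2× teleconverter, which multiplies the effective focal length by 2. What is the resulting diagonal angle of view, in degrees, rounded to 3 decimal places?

10.133°

Effective focal length f = 122 × 2 = 244 mm.
Sensor diagonal = √(36² + 24²) = √1872.0000 ≈ 43.2666 mm.
α = 2·arctan(43.267 / (2 × 244)) = 2·arctan(0.08866) ≈ 10.1333°.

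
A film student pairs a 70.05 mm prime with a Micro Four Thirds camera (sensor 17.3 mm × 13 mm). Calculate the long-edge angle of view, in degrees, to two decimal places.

14.08°

Angle of view α = 2·arctan(w/2f) with w = 17.3 mm and f = 70.05 mm.
w/2f = 0.12348; arctan(0.12348) ≈ 7.0394°, so α ≈ 14.0789°.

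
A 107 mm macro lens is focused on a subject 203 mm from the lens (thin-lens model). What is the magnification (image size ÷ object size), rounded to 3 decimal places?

Thin lens: 1/f = 1/dₒ + 1/dᵢ → 1/dᵢ = 1/107 − 1/203 = 0.0044197 mm⁻¹, so dᵢ ≈ 226.2604 mm.
Magnification m = dᵢ/dₒ = 226.2604/203 ≈ 1.11458.

1.115×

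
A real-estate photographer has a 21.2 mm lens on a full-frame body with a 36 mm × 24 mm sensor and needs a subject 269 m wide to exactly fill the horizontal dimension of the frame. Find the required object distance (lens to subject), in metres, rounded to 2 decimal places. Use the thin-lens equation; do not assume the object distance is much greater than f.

158.43 m

W: 269 m = 269000 mm.
Magnification m = w/W = dᵢ/dₒ; combined with 1/f = 1/dₒ + 1/dᵢ this gives dₒ = f·(1 + W/w).
dₒ = 21.2 mm × (1 + 269000/36) = 21.2 × 7473.2222 ≈ 158432.311 mm = 158.432 m.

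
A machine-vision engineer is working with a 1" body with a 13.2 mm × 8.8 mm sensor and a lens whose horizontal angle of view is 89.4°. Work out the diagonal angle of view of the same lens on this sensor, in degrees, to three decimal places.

From the horizontal AOV: f = 13.2 / (2·tan(44.7°)) = 13.2 / 1.97916 ≈ 6.6695 mm.
Sensor diagonal = √(13.2² + 8.8²) = √251.6800 ≈ 15.8644 mm.
Diagonal AOV = 2·arctan(15.8644 / (2 × 6.6695)) = 2·arctan(1.18933) ≈ 99.8851°.

99.885°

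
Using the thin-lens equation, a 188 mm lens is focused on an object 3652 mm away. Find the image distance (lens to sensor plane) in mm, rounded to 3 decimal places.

1/dᵢ = 1/f − 1/dₒ = 1/188 − 1/3652 = 0.0050453 mm⁻¹.
dᵢ = 1/0.0050453 ≈ 198.2032 mm.

198.203 mm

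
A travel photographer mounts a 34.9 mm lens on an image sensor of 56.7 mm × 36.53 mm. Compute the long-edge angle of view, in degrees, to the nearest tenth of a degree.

78.2°

Angle of view α = 2·arctan(w/2f) with w = 56.7 mm and f = 34.9 mm.
w/2f = 0.81232; arctan(0.81232) ≈ 39.0877°, so α ≈ 78.1754°.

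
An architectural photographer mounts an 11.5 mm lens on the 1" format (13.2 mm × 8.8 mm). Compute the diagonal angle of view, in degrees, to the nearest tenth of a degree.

69.2°

Sensor diagonal = √(13.2² + 8.8²) = √251.6800 ≈ 15.8644 mm.
Angle of view α = 2·arctan(d/2f) with d = 15.8644 mm and f = 11.5 mm.
d/2f = 0.68976; arctan(0.68976) ≈ 34.5963°, so α ≈ 69.1925°.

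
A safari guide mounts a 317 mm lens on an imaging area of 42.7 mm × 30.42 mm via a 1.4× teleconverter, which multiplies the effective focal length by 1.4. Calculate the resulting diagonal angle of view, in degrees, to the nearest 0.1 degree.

6.8°

Effective focal length f = 317 × 1.4 = 443.8 mm.
Sensor diagonal = √(42.7² + 30.42²) = √2748.6664 ≈ 52.4277 mm.
α = 2·arctan(52.428 / (2 × 443.8)) = 2·arctan(0.05907) ≈ 6.7607°.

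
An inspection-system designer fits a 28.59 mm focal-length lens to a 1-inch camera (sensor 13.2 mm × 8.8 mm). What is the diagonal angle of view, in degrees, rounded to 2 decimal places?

Sensor diagonal = √(13.2² + 8.8²) = √251.6800 ≈ 15.8644 mm.
Angle of view α = 2·arctan(d/2f) with d = 15.8644 mm and f = 28.59 mm.
d/2f = 0.27745; arctan(0.27745) ≈ 15.5065°, so α ≈ 31.0130°.

31.01°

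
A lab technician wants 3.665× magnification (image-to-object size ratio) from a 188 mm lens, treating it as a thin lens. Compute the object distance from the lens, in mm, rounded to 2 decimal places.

239.30 mm

With m = dᵢ/dₒ and 1/f = 1/dₒ + 1/dᵢ, substituting dᵢ = m·dₒ gives 1/f = (1 + 1/m)/dₒ, hence dₒ = f·(1 + 1/m).
dₒ = 188 × (1 + 1/3.665) = 188 × 1.27285 ≈ 239.296 mm.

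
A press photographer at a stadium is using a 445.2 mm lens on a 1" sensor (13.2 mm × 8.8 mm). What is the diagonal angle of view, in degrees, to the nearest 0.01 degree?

2.04°

Sensor diagonal = √(13.2² + 8.8²) = √251.6800 ≈ 15.8644 mm.
Angle of view α = 2·arctan(d/2f) with d = 15.8644 mm and f = 445.2 mm.
d/2f = 0.01782; arctan(0.01782) ≈ 1.0207°, so α ≈ 2.0415°.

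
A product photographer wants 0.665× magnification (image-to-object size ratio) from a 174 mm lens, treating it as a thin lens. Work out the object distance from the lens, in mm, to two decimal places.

With m = dᵢ/dₒ and 1/f = 1/dₒ + 1/dᵢ, substituting dᵢ = m·dₒ gives 1/f = (1 + 1/m)/dₒ, hence dₒ = f·(1 + 1/m).
dₒ = 174 × (1 + 1/0.665) = 174 × 2.50376 ≈ 435.654 mm.

435.65 mm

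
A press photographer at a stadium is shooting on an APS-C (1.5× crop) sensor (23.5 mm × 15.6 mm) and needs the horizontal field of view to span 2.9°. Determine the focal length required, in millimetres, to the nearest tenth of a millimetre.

464.2 mm

From α = 2·arctan(w/2f) we get f = w / (2·tan(α/2)).
With w = 23.5 mm and α/2 = 1.45°, tan(α/2) ≈ 0.02531, so f ≈ 23.5 / 0.05063 ≈ 464.1943 mm.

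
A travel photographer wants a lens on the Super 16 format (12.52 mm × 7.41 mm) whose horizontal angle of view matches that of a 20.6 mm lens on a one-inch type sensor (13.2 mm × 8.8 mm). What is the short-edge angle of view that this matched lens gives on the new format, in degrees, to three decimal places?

Equal horizontal AOV ⇒ f₂ = f₁ · 12.52/13.2 = 20.6 × 0.94848 ≈ 19.5388 mm.
Short-edge AOV on the new format = 2·arctan(7.41 / (2 × 19.5388)) = 2·arctan(0.18962) ≈ 21.4742°.

21.474°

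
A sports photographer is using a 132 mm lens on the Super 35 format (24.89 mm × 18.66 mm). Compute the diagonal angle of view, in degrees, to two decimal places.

13.44°

Sensor diagonal = √(24.89² + 18.66²) = √967.7077 ≈ 31.1080 mm.
Angle of view α = 2·arctan(d/2f) with d = 31.1080 mm and f = 132 mm.
d/2f = 0.11783; arctan(0.11783) ≈ 6.7204°, so α ≈ 13.4407°.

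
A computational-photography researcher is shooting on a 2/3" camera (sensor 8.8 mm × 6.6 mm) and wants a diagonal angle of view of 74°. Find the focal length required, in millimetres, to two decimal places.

Sensor diagonal = √(8.8² + 6.6²) = √121.0000 ≈ 11.0000 mm.
From α = 2·arctan(d/2f) we get f = d / (2·tan(α/2)).
With d = 11.0000 mm and α/2 = 37°, tan(α/2) ≈ 0.75355, so f ≈ 11.0000 / 1.50711 ≈ 7.2987 mm.

7.30 mm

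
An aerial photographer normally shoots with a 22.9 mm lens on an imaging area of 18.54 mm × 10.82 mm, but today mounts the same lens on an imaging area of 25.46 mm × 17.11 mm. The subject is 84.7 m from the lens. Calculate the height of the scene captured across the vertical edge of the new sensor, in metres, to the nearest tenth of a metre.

63.3 m

The focal length stays 22.9 mm; the relevant sensor dimension is now h = 17.11 mm. Object distance dₒ = 84.7 m = 84700 mm.
Thin-lens field height W = h·(dₒ − f)/f = 17.11 × (84700 − 22.9)/22.9 ≈ 63267.475 mm = 63.2675 m.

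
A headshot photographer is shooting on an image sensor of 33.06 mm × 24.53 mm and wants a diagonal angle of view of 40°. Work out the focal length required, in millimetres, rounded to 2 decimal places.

Sensor diagonal = √(33.06² + 24.53²) = √1694.6845 ≈ 41.1665 mm.
From α = 2·arctan(d/2f) we get f = d / (2·tan(α/2)).
With d = 41.1665 mm and α/2 = 20°, tan(α/2) ≈ 0.36397, so f ≈ 41.1665 / 0.72794 ≈ 56.5521 mm.

56.55 mm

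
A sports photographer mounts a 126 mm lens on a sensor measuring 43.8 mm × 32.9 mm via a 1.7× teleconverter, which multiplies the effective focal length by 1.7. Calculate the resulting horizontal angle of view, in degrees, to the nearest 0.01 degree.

11.68°

Effective focal length f = 126 × 1.7 = 214.2 mm.
α = 2·arctan(43.8 / (2 × 214.2)) = 2·arctan(0.10224) ≈ 11.6754°.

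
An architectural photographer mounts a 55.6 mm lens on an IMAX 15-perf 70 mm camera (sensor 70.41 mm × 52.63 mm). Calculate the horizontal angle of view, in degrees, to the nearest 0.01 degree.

64.68°

Angle of view α = 2·arctan(w/2f) with w = 70.41 mm and f = 55.6 mm.
w/2f = 0.63318; arctan(0.63318) ≈ 32.3413°, so α ≈ 64.6826°.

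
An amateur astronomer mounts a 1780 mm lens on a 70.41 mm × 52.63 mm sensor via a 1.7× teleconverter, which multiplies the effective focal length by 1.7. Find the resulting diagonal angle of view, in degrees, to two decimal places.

Effective focal length f = 1780 × 1.7 = 3026 mm.
Sensor diagonal = √(70.41² + 52.63²) = √7727.4850 ≈ 87.9061 mm.
α = 2·arctan(87.906 / (2 × 3026)) = 2·arctan(0.01453) ≈ 1.6643°.

1.66°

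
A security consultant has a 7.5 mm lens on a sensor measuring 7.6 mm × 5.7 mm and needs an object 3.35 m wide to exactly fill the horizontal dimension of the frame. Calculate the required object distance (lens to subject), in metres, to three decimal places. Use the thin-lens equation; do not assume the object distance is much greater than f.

3.313 m

W: 3.35 m = 3350 mm.
Magnification m = w/W = dᵢ/dₒ; combined with 1/f = 1/dₒ + 1/dᵢ this gives dₒ = f·(1 + W/w).
dₒ = 7.5 mm × (1 + 3350/7.6) = 7.5 × 441.7895 ≈ 3313.421 mm = 3.31342 m.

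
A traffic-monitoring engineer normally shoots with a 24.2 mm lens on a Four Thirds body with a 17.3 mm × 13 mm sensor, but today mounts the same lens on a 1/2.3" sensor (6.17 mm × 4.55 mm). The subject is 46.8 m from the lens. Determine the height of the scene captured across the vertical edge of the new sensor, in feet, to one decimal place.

The focal length stays 24.2 mm; the relevant sensor dimension is now h = 4.55 mm. Object distance dₒ = 46.8 m = 46800 mm.
Thin-lens field height W = h·(dₒ − f)/f = 4.55 × (46800 − 24.2)/24.2 ≈ 8794.624 mm = 8794.624/304.8 ft = 28.8538 ft.

28.9 ft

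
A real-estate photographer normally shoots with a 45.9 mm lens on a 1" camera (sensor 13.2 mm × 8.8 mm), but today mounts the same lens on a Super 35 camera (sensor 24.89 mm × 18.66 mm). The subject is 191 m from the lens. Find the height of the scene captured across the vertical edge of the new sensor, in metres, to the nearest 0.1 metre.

The focal length stays 45.9 mm; the relevant sensor dimension is now h = 18.66 mm. Object distance dₒ = 191 m = 191000 mm.
Thin-lens field height W = h·(dₒ − f)/f = 18.66 × (191000 − 45.9)/45.9 ≈ 77629.706 mm = 77.6297 m.

77.6 m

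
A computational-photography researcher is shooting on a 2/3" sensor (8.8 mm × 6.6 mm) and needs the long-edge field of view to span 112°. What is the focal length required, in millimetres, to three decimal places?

2.968 mm

From α = 2·arctan(w/2f) we get f = w / (2·tan(α/2)).
With w = 8.8 mm and α/2 = 56°, tan(α/2) ≈ 1.48256, so f ≈ 8.8 / 2.96512 ≈ 2.9678 mm.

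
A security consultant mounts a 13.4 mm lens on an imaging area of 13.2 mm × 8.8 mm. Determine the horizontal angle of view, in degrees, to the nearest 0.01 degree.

52.44°

Angle of view α = 2·arctan(w/2f) with w = 13.2 mm and f = 13.4 mm.
w/2f = 0.49254; arctan(0.49254) ≈ 26.2220°, so α ≈ 52.4439°.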